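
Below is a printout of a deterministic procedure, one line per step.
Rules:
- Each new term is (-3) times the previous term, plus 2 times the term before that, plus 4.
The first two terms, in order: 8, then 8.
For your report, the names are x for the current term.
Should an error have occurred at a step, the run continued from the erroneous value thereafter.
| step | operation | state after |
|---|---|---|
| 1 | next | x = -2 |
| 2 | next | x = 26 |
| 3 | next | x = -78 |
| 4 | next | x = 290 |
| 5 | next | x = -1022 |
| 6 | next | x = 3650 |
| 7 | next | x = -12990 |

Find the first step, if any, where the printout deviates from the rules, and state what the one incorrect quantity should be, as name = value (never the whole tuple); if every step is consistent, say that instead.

Recomputing the run from the initial state:
step 1: x = -4
step 2: x = 32
step 3: x = -100
step 4: x = 368
step 5: x = -1300
step 6: x = 4640
step 7: x = -16516
The first disagreement with the printout is at step 1, where the value should be x = -4.

step 1, x = -4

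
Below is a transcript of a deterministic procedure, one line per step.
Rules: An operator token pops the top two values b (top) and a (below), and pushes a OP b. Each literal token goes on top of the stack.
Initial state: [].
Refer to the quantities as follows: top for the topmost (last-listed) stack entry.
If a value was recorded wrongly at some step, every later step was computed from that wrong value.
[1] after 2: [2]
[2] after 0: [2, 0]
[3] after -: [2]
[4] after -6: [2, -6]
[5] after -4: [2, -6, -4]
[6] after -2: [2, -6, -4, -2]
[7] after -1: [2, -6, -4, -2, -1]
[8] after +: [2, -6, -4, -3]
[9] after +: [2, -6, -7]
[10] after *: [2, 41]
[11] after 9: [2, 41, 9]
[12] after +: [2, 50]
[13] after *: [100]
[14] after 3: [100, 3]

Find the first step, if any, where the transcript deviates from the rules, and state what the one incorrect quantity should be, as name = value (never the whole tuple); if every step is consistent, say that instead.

step 10, top = 42

Recomputing the run from the initial state:
step 1: [2]
step 2: [2, 0]
step 3: [2]
step 4: [2, -6]
step 5: [2, -6, -4]
step 6: [2, -6, -4, -2]
step 7: [2, -6, -4, -2, -1]
step 8: [2, -6, -4, -3]
step 9: [2, -6, -7]
step 10: [2, 42]
step 11: [2, 42, 9]
step 12: [2, 51]
step 13: [102]
step 14: [102, 3]
The first disagreement with the transcript is at step 10, where the value should be top = 42.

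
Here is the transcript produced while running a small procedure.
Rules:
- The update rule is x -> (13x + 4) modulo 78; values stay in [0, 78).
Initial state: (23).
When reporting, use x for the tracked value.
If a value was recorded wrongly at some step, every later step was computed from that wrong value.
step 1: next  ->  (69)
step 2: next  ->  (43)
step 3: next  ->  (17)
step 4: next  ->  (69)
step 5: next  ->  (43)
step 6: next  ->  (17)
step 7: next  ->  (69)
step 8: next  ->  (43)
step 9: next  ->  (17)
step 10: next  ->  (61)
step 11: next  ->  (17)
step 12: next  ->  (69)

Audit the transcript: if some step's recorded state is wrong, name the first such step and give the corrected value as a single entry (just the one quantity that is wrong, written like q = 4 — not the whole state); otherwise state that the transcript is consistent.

step 10, x = 69

step 1: x = (13*23 + 4) mod 78 = 69 -> same as recorded
step 2: x = (13*69 + 4) mod 78 = 43 -> consistent with the transcript
step 3: x = (13*43 + 4) mod 78 = 17 -> same as recorded
step 4: x = (13*17 + 4) mod 78 = 69 -> agrees with the transcript
step 5: x = (13*69 + 4) mod 78 = 43 -> agrees with the transcript
step 6: x = (13*43 + 4) mod 78 = 17 -> matches
step 7: x = (13*17 + 4) mod 78 = 69 -> matches
step 8: x = (13*69 + 4) mod 78 = 43 -> confirmed correct
step 9: x = (13*43 + 4) mod 78 = 17 -> agrees with the transcript
step 10: x = (13*17 + 4) mod 78 = 69 -> the transcript disagrees here
The earliest wrong entry is at step 10: it should read x = 69.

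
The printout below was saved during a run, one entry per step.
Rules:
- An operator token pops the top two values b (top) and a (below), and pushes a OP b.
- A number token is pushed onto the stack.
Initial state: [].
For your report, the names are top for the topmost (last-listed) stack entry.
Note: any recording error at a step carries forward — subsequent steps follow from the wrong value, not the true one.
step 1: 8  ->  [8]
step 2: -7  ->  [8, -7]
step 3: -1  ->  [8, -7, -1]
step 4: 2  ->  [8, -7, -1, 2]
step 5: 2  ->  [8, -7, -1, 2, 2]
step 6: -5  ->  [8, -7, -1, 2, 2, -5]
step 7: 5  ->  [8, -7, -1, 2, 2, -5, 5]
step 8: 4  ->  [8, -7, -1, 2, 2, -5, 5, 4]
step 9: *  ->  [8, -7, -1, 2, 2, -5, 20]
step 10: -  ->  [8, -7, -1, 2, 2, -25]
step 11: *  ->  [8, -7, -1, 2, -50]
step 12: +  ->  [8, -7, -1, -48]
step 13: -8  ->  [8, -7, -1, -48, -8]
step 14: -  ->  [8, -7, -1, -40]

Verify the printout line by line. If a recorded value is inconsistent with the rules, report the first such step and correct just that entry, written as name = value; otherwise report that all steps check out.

Recomputing the run from the initial state:
step 1: [8]
step 2: [8, -7]
step 3: [8, -7, -1]
step 4: [8, -7, -1, 2]
step 5: [8, -7, -1, 2, 2]
step 6: [8, -7, -1, 2, 2, -5]
step 7: [8, -7, -1, 2, 2, -5, 5]
step 8: [8, -7, -1, 2, 2, -5, 5, 4]
step 9: [8, -7, -1, 2, 2, -5, 20]
step 10: [8, -7, -1, 2, 2, -25]
step 11: [8, -7, -1, 2, -50]
step 12: [8, -7, -1, -48]
step 13: [8, -7, -1, -48, -8]
step 14: [8, -7, -1, -40]
This matches the printout at every step.

no error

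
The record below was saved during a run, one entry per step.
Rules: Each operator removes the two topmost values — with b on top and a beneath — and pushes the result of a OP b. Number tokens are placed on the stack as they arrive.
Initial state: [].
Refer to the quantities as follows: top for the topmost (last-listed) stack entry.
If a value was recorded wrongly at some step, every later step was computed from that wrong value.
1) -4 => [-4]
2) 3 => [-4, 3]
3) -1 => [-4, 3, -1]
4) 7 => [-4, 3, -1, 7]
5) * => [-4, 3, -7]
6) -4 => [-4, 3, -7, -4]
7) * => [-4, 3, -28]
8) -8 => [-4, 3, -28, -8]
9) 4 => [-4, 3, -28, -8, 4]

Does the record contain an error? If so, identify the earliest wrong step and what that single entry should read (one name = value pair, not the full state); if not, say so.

Recomputing the run from the initial state:
step 1: [-4]
step 2: [-4, 3]
step 3: [-4, 3, -1]
step 4: [-4, 3, -1, 7]
step 5: [-4, 3, -7]
step 6: [-4, 3, -7, -4]
step 7: [-4, 3, 28]
step 8: [-4, 3, 28, -8]
step 9: [-4, 3, 28, -8, 4]
The first disagreement with the record is at step 7, where the value should be top = 28.

step 7, top = 28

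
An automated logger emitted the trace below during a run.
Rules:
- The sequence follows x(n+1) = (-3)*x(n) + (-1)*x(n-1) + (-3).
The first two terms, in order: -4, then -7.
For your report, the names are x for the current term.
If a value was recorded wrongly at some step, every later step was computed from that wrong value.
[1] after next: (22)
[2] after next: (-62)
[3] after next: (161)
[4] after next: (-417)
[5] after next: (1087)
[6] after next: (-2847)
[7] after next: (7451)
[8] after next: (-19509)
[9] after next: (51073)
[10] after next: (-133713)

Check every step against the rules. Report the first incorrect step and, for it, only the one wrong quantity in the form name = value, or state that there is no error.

Recomputing the run from the initial state:
step 1: x = 22
step 2: x = -62
step 3: x = 161
step 4: x = -424
step 5: x = 1108
step 6: x = -2903
step 7: x = 7598
step 8: x = -19894
step 9: x = 52081
step 10: x = -136352
The first disagreement with the trace is at step 4, where the value should be x = -424.

step 4, x = -424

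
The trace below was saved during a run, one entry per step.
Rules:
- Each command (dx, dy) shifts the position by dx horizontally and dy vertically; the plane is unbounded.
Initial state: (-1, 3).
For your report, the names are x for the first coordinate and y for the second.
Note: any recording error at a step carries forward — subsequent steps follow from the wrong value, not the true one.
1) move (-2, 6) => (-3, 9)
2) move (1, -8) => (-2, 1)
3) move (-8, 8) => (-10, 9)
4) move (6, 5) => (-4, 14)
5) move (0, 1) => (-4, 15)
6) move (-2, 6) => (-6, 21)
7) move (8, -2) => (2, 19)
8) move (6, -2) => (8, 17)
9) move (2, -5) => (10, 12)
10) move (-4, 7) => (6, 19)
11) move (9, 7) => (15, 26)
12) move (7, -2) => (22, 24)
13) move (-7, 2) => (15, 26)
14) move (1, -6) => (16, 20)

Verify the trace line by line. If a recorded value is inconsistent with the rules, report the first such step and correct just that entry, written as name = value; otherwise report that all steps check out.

1. x = -1 + (-2) = -3, y = 3 + (6) = 9 (checks out)
2. x = -3 + (1) = -2, y = 9 + (-8) = 1 (confirmed correct)
3. x = -2 + (-8) = -10, y = 1 + (8) = 9 (exactly as logged)
4. x = -10 + (6) = -4, y = 9 + (5) = 14 (same as recorded)
5. x = -4 + (0) = -4, y = 14 + (1) = 15 (no discrepancy)
6. x = -4 + (-2) = -6, y = 15 + (6) = 21 (agrees with the trace)
7. x = -6 + (8) = 2, y = 21 + (-2) = 19 (agrees with the trace)
8. x = 2 + (6) = 8, y = 19 + (-2) = 17 (checks out)
9. x = 8 + (2) = 10, y = 17 + (-5) = 12 (confirmed correct)
10. x = 10 + (-4) = 6, y = 12 + (7) = 19 (verified)
11. x = 6 + (9) = 15, y = 19 + (7) = 26 (exactly as logged)
12. x = 15 + (7) = 22, y = 26 + (-2) = 24 (matches)
13. x = 22 + (-7) = 15, y = 24 + (2) = 26 (matches)
14. x = 15 + (1) = 16, y = 26 + (-6) = 20 (agrees with the trace)
Every step is consistent.

no error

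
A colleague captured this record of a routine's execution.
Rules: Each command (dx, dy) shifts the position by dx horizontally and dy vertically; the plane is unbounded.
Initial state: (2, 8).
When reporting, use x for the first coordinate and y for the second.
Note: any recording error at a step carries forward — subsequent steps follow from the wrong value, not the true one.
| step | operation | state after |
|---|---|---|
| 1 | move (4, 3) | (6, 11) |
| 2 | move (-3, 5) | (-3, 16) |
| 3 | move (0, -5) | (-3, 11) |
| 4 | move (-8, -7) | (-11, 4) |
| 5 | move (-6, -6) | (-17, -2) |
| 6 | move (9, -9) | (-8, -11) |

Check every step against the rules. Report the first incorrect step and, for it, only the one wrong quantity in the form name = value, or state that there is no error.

step 2, x = 3

Recomputing the run from the initial state:
step 1: x = 6, y = 11
step 2: x = 3, y = 16
step 3: x = 3, y = 11
step 4: x = -5, y = 4
step 5: x = -11, y = -2
step 6: x = -2, y = -11
The first disagreement with the record is at step 2, where the value should be x = 3.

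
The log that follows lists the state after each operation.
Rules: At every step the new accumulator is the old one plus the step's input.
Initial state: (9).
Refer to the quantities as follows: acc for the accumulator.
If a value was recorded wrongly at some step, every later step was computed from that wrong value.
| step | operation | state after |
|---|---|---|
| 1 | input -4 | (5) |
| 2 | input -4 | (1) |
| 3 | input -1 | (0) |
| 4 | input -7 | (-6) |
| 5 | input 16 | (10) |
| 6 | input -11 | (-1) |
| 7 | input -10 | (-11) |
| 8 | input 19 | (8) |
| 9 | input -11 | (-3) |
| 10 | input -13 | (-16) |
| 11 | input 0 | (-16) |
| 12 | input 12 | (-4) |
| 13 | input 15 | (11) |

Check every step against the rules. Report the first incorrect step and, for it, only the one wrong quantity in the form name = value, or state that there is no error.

step 4, acc = -7

Step 1: acc = 9 + -4 = 5 — agrees with the log.
Step 2: acc = 5 + -4 = 1 — consistent with the log.
Step 3: acc = 1 + -1 = 0 — exactly as logged.
Step 4: acc = 0 + -7 = -7 — the log has a different value.
The audit stops at step 4: the recorded entry is wrong and should be acc = -7.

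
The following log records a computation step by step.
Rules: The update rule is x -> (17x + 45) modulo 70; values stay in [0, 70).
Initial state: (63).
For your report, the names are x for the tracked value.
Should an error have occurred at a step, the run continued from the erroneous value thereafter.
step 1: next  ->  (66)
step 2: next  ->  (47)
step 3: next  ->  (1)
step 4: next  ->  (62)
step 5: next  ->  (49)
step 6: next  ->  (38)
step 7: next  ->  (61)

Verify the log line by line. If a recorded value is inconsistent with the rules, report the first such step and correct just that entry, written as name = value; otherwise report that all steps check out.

step 3, x = 4

Recomputing the run from the initial state:
step 1: x = 66
step 2: x = 47
step 3: x = 4
step 4: x = 43
step 5: x = 6
step 6: x = 7
step 7: x = 24
The first disagreement with the log is at step 3, where the value should be x = 4.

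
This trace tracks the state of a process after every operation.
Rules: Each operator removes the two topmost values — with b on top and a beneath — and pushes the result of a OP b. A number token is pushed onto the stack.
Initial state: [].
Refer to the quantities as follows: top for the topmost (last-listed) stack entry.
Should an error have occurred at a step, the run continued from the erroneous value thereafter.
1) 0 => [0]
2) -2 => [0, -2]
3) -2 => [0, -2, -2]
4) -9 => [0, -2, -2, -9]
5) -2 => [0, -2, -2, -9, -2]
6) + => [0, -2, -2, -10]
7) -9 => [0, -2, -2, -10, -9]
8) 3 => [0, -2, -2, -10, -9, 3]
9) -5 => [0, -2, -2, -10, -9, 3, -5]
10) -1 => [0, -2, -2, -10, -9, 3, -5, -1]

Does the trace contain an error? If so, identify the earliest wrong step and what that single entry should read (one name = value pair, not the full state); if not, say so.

step 6, top = -11

Recomputing the run from the initial state:
step 1: [0]
step 2: [0, -2]
step 3: [0, -2, -2]
step 4: [0, -2, -2, -9]
step 5: [0, -2, -2, -9, -2]
step 6: [0, -2, -2, -11]
step 7: [0, -2, -2, -11, -9]
step 8: [0, -2, -2, -11, -9, 3]
step 9: [0, -2, -2, -11, -9, 3, -5]
step 10: [0, -2, -2, -11, -9, 3, -5, -1]
The first disagreement with the trace is at step 6, where the value should be top = -11.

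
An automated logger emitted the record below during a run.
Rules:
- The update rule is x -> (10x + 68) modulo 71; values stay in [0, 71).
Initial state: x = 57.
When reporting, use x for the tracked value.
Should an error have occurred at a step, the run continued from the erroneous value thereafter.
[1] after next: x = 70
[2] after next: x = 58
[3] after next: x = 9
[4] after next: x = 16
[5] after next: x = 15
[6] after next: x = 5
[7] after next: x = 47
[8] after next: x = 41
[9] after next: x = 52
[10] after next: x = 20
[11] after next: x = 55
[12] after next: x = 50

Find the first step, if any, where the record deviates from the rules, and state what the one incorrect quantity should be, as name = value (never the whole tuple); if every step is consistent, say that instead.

no error

Recomputing the run from the initial state:
step 1: x = 70
step 2: x = 58
step 3: x = 9
step 4: x = 16
step 5: x = 15
step 6: x = 5
step 7: x = 47
step 8: x = 41
step 9: x = 52
step 10: x = 20
step 11: x = 55
step 12: x = 50
This matches the record at every step.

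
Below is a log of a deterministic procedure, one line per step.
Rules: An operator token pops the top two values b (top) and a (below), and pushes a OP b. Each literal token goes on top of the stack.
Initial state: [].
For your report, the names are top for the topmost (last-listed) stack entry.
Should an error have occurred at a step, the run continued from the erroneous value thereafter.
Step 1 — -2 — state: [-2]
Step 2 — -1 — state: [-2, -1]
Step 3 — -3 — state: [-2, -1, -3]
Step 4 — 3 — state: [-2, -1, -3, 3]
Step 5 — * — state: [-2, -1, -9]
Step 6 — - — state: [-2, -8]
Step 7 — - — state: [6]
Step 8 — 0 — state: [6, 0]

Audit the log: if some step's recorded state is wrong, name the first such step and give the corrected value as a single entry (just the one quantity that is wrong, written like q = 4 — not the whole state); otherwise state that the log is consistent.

Recomputing the run from the initial state:
step 1: [-2]
step 2: [-2, -1]
step 3: [-2, -1, -3]
step 4: [-2, -1, -3, 3]
step 5: [-2, -1, -9]
step 6: [-2, 8]
step 7: [-10]
step 8: [-10, 0]
The first disagreement with the log is at step 6, where the value should be top = 8.

step 6, top = 8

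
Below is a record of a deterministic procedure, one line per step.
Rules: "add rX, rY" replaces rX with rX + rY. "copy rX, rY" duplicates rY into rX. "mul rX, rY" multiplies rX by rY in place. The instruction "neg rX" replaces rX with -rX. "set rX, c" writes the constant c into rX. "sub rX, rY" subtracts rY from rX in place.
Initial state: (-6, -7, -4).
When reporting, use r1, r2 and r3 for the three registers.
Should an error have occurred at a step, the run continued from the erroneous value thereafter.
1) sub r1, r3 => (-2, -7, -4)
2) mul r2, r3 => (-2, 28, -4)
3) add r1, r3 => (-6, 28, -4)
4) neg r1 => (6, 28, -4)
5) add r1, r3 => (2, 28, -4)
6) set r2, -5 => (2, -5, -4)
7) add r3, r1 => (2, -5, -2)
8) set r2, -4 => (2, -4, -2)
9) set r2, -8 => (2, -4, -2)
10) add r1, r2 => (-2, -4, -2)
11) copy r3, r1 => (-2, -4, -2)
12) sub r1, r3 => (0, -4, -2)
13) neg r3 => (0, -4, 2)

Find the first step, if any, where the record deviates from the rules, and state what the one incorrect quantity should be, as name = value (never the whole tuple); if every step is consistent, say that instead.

Recomputing the run from the initial state:
step 1: r1 = -2, r2 = -7, r3 = -4
step 2: r1 = -2, r2 = 28, r3 = -4
step 3: r1 = -6, r2 = 28, r3 = -4
step 4: r1 = 6, r2 = 28, r3 = -4
step 5: r1 = 2, r2 = 28, r3 = -4
step 6: r1 = 2, r2 = -5, r3 = -4
step 7: r1 = 2, r2 = -5, r3 = -2
step 8: r1 = 2, r2 = -4, r3 = -2
step 9: r1 = 2, r2 = -8, r3 = -2
step 10: r1 = -6, r2 = -8, r3 = -2
step 11: r1 = -6, r2 = -8, r3 = -6
step 12: r1 = 0, r2 = -8, r3 = -6
step 13: r1 = 0, r2 = -8, r3 = 6
The first disagreement with the record is at step 9, where the value should be r2 = -8.

step 9, r2 = -8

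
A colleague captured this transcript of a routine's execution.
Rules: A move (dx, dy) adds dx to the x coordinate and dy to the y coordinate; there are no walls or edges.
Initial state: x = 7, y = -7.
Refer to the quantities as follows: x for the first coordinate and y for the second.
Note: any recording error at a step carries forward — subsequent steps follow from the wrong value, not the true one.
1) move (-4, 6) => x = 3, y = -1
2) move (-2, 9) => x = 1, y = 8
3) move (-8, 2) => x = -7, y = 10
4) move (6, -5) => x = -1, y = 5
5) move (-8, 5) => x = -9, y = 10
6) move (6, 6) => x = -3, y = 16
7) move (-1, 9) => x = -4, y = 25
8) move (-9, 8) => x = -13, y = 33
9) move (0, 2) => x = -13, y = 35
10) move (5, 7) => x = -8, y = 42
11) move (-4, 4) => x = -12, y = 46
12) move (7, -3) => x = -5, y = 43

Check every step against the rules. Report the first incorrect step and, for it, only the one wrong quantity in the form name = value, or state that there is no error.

1. x = 7 + (-4) = 3, y = -7 + (6) = -1 (matches)
2. x = 3 + (-2) = 1, y = -1 + (9) = 8 (same as recorded)
3. x = 1 + (-8) = -7, y = 8 + (2) = 10 (in agreement)
4. x = -7 + (6) = -1, y = 10 + (-5) = 5 (same as recorded)
5. x = -1 + (-8) = -9, y = 5 + (5) = 10 (verified)
6. x = -9 + (6) = -3, y = 10 + (6) = 16 (checks out)
7. x = -3 + (-1) = -4, y = 16 + (9) = 25 (matches)
8. x = -4 + (-9) = -13, y = 25 + (8) = 33 (checks out)
9. x = -13 + (0) = -13, y = 33 + (2) = 35 (checks out)
10. x = -13 + (5) = -8, y = 35 + (7) = 42 (no discrepancy)
11. x = -8 + (-4) = -12, y = 42 + (4) = 46 (consistent with the transcript)
12. x = -12 + (7) = -5, y = 46 + (-3) = 43 (confirmed correct)
The recomputation confirms every line.

no error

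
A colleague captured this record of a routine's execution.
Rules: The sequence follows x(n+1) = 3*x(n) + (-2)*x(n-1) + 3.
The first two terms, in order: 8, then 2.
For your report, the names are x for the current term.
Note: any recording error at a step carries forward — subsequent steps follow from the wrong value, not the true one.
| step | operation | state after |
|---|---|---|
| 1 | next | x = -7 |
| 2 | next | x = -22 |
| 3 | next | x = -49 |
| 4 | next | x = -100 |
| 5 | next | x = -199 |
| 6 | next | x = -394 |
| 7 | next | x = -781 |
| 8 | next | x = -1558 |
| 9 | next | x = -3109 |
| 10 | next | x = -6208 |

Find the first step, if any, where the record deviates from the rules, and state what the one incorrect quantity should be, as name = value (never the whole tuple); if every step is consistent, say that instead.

Step 1: x = 3*(2) + (-2)*(8) + (3) = -7 — matches.
Step 2: x = 3*(-7) + (-2)*(2) + (3) = -22 — consistent with the record.
Step 3: x = 3*(-22) + (-2)*(-7) + (3) = -49 — confirmed correct.
Step 4: x = 3*(-49) + (-2)*(-22) + (3) = -100 — checks out.
Step 5: x = 3*(-100) + (-2)*(-49) + (3) = -199 — agrees with the record.
Step 6: x = 3*(-199) + (-2)*(-100) + (3) = -394 — no discrepancy.
Step 7: x = 3*(-394) + (-2)*(-199) + (3) = -781 — checks out.
Step 8: x = 3*(-781) + (-2)*(-394) + (3) = -1552 — the recorded entry deviates here.
The earliest wrong entry is at step 8: it should read x = -1552.

step 8, x = -1552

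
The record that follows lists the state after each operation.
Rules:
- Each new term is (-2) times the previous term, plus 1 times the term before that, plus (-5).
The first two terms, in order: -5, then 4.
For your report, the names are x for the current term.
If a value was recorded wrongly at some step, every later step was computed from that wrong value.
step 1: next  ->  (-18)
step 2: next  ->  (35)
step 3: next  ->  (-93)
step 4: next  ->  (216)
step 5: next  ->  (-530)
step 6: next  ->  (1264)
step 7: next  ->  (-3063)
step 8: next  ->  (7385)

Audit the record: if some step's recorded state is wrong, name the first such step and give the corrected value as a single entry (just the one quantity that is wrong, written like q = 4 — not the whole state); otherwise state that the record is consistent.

Step 1: x = -2*(4) + (1)*(-5) + (-5) = -18 — no discrepancy.
Step 2: x = -2*(-18) + (1)*(4) + (-5) = 35 — matches.
Step 3: x = -2*(35) + (1)*(-18) + (-5) = -93 — matches.
Step 4: x = -2*(-93) + (1)*(35) + (-5) = 216 — matches.
Step 5: x = -2*(216) + (1)*(-93) + (-5) = -530 — agrees with the record.
Step 6: x = -2*(-530) + (1)*(216) + (-5) = 1271 — the record disagrees here.
First incorrect step: 6; the correct value is x = 1271.

step 6, x = 1271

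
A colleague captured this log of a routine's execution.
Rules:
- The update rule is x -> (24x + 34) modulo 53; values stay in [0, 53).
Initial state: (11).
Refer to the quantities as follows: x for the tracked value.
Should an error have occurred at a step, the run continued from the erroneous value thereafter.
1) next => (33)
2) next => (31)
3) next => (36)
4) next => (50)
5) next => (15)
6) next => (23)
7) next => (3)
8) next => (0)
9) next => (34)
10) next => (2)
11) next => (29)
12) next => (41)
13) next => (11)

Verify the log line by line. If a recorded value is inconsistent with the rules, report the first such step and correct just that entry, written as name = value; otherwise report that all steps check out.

Recomputing the run from the initial state:
step 1: x = 33
step 2: x = 31
step 3: x = 36
step 4: x = 50
step 5: x = 15
step 6: x = 23
step 7: x = 3
step 8: x = 0
step 9: x = 34
step 10: x = 2
step 11: x = 29
step 12: x = 41
step 13: x = 11
This matches the log at every step.

no error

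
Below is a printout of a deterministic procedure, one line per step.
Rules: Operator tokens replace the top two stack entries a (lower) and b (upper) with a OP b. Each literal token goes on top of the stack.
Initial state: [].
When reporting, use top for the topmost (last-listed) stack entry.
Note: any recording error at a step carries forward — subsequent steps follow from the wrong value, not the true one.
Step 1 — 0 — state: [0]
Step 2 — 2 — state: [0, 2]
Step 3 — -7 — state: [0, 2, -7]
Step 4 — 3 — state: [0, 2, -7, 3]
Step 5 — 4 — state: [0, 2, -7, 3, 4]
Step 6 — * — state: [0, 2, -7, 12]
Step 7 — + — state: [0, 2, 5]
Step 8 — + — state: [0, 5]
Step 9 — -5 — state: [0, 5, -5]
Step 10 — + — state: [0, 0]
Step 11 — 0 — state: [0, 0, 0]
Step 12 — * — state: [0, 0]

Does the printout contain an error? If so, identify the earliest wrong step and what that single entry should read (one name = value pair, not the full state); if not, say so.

step 8, top = 7

Step 1: push 0: top = 0 — matches.
Step 2: push 2: top = 2 — no discrepancy.
Step 3: push -7: top = -7 — same as recorded.
Step 4: push 3: top = 3 — consistent with the printout.
Step 5: push 4: top = 4 — no discrepancy.
Step 6: 3 * 4 = 12 — verified.
Step 7: -7 + 12 = 5 — agrees with the printout.
Step 8: 2 + 5 = 7 — the recorded entry deviates here.
The earliest wrong entry is at step 8: it should read top = 7.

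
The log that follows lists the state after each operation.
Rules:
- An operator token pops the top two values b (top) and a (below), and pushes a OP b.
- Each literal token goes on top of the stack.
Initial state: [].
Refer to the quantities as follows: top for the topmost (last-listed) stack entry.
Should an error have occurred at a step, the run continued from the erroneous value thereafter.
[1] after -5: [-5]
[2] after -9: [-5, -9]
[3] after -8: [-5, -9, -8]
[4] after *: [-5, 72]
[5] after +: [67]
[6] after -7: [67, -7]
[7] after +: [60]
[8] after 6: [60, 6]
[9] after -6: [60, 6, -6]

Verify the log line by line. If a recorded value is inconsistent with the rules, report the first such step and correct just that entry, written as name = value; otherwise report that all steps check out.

no error

1. push -5: top = -5 (agrees with the log)
2. push -9: top = -9 (no discrepancy)
3. push -8: top = -8 (same as recorded)
4. -9 * -8 = 72 (same as recorded)
5. -5 + 72 = 67 (consistent with the log)
6. push -7: top = -7 (verified)
7. 67 + -7 = 60 (in agreement)
8. push 6: top = 6 (consistent with the log)
9. push -6: top = -6 (confirmed correct)
Nothing is out of place; the run is error-free.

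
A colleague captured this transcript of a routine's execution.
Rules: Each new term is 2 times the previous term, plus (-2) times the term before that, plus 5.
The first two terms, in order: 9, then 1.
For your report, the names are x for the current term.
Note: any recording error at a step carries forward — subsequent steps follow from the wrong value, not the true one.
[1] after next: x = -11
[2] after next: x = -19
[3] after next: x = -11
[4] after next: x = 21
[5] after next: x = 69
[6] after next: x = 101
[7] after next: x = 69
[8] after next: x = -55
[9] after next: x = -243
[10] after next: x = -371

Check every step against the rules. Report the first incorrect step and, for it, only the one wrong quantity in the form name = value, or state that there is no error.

Step 1: x = 2*(1) + (-2)*(9) + (5) = -11 — verified.
Step 2: x = 2*(-11) + (-2)*(1) + (5) = -19 — same as recorded.
Step 3: x = 2*(-19) + (-2)*(-11) + (5) = -11 — agrees with the transcript.
Step 4: x = 2*(-11) + (-2)*(-19) + (5) = 21 — verified.
Step 5: x = 2*(21) + (-2)*(-11) + (5) = 69 — no discrepancy.
Step 6: x = 2*(69) + (-2)*(21) + (5) = 101 — verified.
Step 7: x = 2*(101) + (-2)*(69) + (5) = 69 — consistent with the transcript.
Step 8: x = 2*(69) + (-2)*(101) + (5) = -59 — the recorded entry deviates here.
Step 8 is the first one off; corrected, x = -59.

step 8, x = -59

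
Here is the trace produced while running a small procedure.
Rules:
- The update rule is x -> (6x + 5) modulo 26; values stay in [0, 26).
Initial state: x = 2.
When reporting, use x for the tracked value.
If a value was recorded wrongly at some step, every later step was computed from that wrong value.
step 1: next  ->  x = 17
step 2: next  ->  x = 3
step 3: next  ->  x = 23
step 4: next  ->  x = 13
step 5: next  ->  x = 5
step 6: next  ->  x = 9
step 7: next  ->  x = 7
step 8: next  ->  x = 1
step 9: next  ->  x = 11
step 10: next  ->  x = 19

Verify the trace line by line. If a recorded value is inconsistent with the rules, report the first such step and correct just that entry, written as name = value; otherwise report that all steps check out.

Step 1: x = (6*2 + 5) mod 26 = 17 — verified.
Step 2: x = (6*17 + 5) mod 26 = 3 — consistent with the trace.
Step 3: x = (6*3 + 5) mod 26 = 23 — no discrepancy.
Step 4: x = (6*23 + 5) mod 26 = 13 — no discrepancy.
Step 5: x = (6*13 + 5) mod 26 = 5 — checks out.
Step 6: x = (6*5 + 5) mod 26 = 9 — exactly as logged.
Step 7: x = (6*9 + 5) mod 26 = 7 — verified.
Step 8: x = (6*7 + 5) mod 26 = 21 — the trace disagrees here.
That makes step 8 the first incorrect line — x = 21 is what it should show.

step 8, x = 21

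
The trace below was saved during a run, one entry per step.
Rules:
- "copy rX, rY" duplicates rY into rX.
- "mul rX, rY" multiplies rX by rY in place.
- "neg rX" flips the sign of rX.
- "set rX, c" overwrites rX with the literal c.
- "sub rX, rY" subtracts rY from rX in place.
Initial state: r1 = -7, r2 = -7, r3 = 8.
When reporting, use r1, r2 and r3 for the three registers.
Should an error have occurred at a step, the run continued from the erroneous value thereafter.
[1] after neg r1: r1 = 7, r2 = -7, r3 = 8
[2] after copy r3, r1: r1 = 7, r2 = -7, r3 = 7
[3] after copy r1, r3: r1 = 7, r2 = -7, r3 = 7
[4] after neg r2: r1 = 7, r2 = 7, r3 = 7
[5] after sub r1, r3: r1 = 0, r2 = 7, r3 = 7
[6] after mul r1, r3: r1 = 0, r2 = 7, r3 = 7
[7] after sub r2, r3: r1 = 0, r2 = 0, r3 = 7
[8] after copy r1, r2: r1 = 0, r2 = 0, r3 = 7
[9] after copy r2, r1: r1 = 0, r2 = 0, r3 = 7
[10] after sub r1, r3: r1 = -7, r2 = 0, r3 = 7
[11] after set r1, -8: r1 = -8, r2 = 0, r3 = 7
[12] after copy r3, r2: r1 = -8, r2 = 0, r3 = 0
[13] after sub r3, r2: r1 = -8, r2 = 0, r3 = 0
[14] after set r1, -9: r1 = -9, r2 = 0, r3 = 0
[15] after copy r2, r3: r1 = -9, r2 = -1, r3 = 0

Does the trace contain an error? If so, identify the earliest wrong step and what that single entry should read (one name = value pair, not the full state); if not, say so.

step 15, r2 = 0

1. r1 = -(-7) = 7 (agrees with the trace)
2. r3 = 7 (same as recorded)
3. r1 = 7 (agrees with the trace)
4. r2 = -(-7) = 7 (in agreement)
5. r1 = 7 - 7 = 0 (consistent with the trace)
6. r1 = 0 * 7 = 0 (agrees with the trace)
7. r2 = 7 - 7 = 0 (verified)
8. r1 = 0 (no discrepancy)
9. r2 = 0 (same as recorded)
10. r1 = 0 - 7 = -7 (in agreement)
11. r1 = -8 (no discrepancy)
12. r3 = 0 (checks out)
13. r3 = 0 - 0 = 0 (matches)
14. r1 = -9 (checks out)
15. r2 = 0 (first mismatch against the trace)
First incorrect step: 15; the correct value is r2 = 0.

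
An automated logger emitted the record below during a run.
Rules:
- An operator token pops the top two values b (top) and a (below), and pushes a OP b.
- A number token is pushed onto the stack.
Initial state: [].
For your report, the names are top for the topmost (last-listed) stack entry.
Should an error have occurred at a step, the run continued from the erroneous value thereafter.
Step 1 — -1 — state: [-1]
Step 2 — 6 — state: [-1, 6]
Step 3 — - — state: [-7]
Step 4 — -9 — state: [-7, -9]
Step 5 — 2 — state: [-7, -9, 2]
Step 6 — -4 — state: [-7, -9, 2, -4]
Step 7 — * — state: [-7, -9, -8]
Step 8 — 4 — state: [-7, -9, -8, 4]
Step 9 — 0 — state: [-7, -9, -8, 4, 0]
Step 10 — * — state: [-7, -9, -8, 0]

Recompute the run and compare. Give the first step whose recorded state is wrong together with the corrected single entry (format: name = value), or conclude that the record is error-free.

no error

Recomputing the run from the initial state:
step 1: [-1]
step 2: [-1, 6]
step 3: [-7]
step 4: [-7, -9]
step 5: [-7, -9, 2]
step 6: [-7, -9, 2, -4]
step 7: [-7, -9, -8]
step 8: [-7, -9, -8, 4]
step 9: [-7, -9, -8, 4, 0]
step 10: [-7, -9, -8, 0]
This matches the record at every step.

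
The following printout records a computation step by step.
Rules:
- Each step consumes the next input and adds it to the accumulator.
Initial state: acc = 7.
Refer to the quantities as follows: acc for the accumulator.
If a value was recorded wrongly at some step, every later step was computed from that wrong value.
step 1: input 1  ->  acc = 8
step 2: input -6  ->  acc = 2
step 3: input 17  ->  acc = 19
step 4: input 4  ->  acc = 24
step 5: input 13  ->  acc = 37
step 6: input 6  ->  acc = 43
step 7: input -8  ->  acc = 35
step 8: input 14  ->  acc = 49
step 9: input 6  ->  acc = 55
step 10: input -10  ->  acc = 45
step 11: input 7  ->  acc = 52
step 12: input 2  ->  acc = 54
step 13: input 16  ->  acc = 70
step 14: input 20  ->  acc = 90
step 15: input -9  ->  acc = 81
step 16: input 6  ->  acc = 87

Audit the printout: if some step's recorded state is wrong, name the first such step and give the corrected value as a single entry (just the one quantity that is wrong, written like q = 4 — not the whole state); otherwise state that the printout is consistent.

Recomputing the run from the initial state:
step 1: acc = 8
step 2: acc = 2
step 3: acc = 19
step 4: acc = 23
step 5: acc = 36
step 6: acc = 42
step 7: acc = 34
step 8: acc = 48
step 9: acc = 54
step 10: acc = 44
step 11: acc = 51
step 12: acc = 53
step 13: acc = 69
step 14: acc = 89
step 15: acc = 80
step 16: acc = 86
The first disagreement with the printout is at step 4, where the value should be acc = 23.

step 4, acc = 23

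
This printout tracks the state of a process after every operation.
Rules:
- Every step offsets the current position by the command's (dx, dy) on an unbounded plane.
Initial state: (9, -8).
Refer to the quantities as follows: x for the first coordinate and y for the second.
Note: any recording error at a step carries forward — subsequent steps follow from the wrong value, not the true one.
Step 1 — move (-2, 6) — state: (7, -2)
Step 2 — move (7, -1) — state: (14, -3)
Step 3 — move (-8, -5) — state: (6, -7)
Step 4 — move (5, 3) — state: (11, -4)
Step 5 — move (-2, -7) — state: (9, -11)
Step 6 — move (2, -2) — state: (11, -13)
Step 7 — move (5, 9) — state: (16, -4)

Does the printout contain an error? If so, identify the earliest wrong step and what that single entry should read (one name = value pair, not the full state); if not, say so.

step 3, y = -8

Recomputing the run from the initial state:
step 1: x = 7, y = -2
step 2: x = 14, y = -3
step 3: x = 6, y = -8
step 4: x = 11, y = -5
step 5: x = 9, y = -12
step 6: x = 11, y = -14
step 7: x = 16, y = -5
The first disagreement with the printout is at step 3, where the value should be y = -8.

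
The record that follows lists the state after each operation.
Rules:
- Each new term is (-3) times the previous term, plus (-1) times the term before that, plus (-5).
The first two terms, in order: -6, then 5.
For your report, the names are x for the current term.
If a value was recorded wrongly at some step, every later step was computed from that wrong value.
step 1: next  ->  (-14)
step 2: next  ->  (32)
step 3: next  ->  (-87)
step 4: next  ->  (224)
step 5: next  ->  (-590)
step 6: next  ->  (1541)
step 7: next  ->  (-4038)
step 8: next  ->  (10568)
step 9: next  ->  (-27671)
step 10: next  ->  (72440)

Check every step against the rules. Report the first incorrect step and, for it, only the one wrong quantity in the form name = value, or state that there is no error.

1. x = -3*(5) + (-1)*(-6) + (-5) = -14 (in agreement)
2. x = -3*(-14) + (-1)*(5) + (-5) = 32 (in agreement)
3. x = -3*(32) + (-1)*(-14) + (-5) = -87 (consistent with the record)
4. x = -3*(-87) + (-1)*(32) + (-5) = 224 (checks out)
5. x = -3*(224) + (-1)*(-87) + (-5) = -590 (agrees with the record)
6. x = -3*(-590) + (-1)*(224) + (-5) = 1541 (verified)
7. x = -3*(1541) + (-1)*(-590) + (-5) = -4038 (matches)
8. x = -3*(-4038) + (-1)*(1541) + (-5) = 10568 (agrees with the record)
9. x = -3*(10568) + (-1)*(-4038) + (-5) = -27671 (consistent with the record)
10. x = -3*(-27671) + (-1)*(10568) + (-5) = 72440 (exactly as logged)
No step deviates from the rules.

no error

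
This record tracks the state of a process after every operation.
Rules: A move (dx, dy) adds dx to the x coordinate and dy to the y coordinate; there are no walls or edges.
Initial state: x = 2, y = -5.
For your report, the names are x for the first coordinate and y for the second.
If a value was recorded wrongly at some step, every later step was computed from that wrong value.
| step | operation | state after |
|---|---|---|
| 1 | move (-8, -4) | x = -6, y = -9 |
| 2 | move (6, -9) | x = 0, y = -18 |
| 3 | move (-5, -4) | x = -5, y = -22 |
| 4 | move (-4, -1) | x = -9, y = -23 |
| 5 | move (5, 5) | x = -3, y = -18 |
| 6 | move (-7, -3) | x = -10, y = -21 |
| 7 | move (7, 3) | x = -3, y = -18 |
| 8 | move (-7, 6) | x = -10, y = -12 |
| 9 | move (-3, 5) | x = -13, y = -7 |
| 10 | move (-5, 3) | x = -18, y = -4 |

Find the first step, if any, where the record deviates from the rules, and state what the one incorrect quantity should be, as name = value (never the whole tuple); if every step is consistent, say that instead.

1. x = 2 + (-8) = -6, y = -5 + (-4) = -9 (same as recorded)
2. x = -6 + (6) = 0, y = -9 + (-9) = -18 (exactly as logged)
3. x = 0 + (-5) = -5, y = -18 + (-4) = -22 (exactly as logged)
4. x = -5 + (-4) = -9, y = -22 + (-1) = -23 (no discrepancy)
5. x = -9 + (5) = -4, y = -23 + (5) = -18 (the record has a different value)
That makes step 5 the first incorrect line — x = -4 is what it should show.

step 5, x = -4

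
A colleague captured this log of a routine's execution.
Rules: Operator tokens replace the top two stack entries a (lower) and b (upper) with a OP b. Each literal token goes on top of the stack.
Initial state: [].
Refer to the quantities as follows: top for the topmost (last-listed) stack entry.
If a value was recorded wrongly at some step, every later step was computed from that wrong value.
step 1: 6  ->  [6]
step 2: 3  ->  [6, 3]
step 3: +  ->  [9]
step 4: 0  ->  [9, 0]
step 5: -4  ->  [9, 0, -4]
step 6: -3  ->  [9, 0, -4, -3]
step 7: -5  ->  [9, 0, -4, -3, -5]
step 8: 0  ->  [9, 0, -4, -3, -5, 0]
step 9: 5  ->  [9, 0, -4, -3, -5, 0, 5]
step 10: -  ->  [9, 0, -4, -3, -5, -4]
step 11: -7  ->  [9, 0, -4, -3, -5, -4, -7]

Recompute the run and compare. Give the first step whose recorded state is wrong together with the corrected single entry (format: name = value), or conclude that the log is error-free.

1. push 6: top = 6 (no discrepancy)
2. push 3: top = 3 (same as recorded)
3. 6 + 3 = 9 (verified)
4. push 0: top = 0 (confirmed correct)
5. push -4: top = -4 (confirmed correct)
6. push -3: top = -3 (consistent with the log)
7. push -5: top = -5 (verified)
8. push 0: top = 0 (agrees with the log)
9. push 5: top = 5 (consistent with the log)
10. 0 - 5 = -5 (first mismatch against the log)
Conclusion: step 10 carries the first error; the entry should be top = -5.

step 10, top = -5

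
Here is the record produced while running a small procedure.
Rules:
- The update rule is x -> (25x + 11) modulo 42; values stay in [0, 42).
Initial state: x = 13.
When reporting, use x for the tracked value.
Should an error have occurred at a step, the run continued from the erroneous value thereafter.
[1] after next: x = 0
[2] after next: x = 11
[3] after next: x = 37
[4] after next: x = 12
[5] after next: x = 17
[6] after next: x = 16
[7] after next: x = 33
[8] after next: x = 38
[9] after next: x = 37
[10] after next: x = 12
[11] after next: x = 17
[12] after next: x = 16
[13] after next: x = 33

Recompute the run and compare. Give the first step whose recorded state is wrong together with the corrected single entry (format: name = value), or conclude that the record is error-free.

step 3, x = 34

Step 1: x = (25*13 + 11) mod 42 = 0 — agrees with the record.
Step 2: x = (25*0 + 11) mod 42 = 11 — matches.
Step 3: x = (25*11 + 11) mod 42 = 34 — first mismatch against the record.
First incorrect step: 3; the correct value is x = 34.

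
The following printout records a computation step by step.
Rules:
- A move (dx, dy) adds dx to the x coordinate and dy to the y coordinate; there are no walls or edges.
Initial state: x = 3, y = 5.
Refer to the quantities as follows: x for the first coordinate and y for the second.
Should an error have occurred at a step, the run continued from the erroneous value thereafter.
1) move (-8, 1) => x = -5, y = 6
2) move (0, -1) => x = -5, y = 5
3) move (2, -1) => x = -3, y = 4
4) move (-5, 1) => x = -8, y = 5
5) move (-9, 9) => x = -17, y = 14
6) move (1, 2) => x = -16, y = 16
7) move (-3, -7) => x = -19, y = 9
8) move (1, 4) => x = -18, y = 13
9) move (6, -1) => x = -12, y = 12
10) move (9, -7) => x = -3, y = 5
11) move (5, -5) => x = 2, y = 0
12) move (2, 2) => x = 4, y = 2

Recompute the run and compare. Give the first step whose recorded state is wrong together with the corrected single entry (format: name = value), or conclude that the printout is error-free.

Recomputing the run from the initial state:
step 1: x = -5, y = 6
step 2: x = -5, y = 5
step 3: x = -3, y = 4
step 4: x = -8, y = 5
step 5: x = -17, y = 14
step 6: x = -16, y = 16
step 7: x = -19, y = 9
step 8: x = -18, y = 13
step 9: x = -12, y = 12
step 10: x = -3, y = 5
step 11: x = 2, y = 0
step 12: x = 4, y = 2
This matches the printout at every step.

no error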